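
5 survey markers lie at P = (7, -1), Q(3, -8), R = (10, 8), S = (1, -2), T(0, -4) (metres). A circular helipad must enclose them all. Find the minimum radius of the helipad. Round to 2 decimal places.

8.73

A smallest enclosing disk is always determined by at most three of the input points on its boundary.
The farthest pair is Q–R with squared distance 305. The circle on this segment as diameter has centre (6.5, 0) and r² = 305/4 = 76.25.
Check P: distance² to centre = 1.25 ≤ 76.25, so it lies inside.
All remaining points lie in this disk, and no smaller disk contains both endpoints, so this is the minimum enclosing circle.
r = √(76.25) ≈ 8.73.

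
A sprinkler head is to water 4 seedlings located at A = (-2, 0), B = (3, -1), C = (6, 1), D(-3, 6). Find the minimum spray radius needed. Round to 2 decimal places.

5.15

The minimum enclosing circle of a finite set is fixed by two of the points (as a diameter) or three (as a circumcircle).
The farthest pair is C–D with squared distance 106. The circle on this segment as diameter has centre (1.5, 3.5) and r² = 106/4 = 26.5.
Check A: distance² to centre = 24.5 ≤ 26.5, so it lies inside.
All remaining points lie in this disk, and no smaller disk contains both endpoints, so this is the minimum enclosing circle.
r = √(26.5) ≈ 5.15.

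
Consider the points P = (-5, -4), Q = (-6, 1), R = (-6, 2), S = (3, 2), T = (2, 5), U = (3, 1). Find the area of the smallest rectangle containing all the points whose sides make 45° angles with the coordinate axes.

In coordinates u = x + y, v = x − y the rectangle is axis-aligned; the map (x,y)→(u,v) scales areas by 2.
u-values: -9, -5, -4, 5, 7, 4; range = 7 − (-9) = 16.
v-values: -1, -7, -8, 1, -3, 2; range = 2 − (-8) = 10.
Area = (16 × 10) / 2 = 80.

80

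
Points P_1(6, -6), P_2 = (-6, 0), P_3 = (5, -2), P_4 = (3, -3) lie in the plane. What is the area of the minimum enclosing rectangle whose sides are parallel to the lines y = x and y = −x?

81

In coordinates u = x + y, v = x − y the rectangle is axis-aligned; the map (x,y)→(u,v) scales areas by 2.
u-values: 0, -6, 3, 0; range = 3 − (-6) = 9.
v-values: 12, -6, 7, 6; range = 12 − (-6) = 18.
Area = (9 × 18) / 2 = 81.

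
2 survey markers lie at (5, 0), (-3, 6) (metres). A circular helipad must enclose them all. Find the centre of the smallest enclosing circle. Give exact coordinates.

The smallest circle enclosing two points has them as diameter endpoints.
Centre = midpoint = (1, 3); r² = |(5, 0)−(-3, 6)|²/4 = 100/4 = 25.
Centre = (1, 3).

(1, 3)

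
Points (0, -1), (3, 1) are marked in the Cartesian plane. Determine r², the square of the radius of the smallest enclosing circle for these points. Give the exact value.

3.25

The smallest circle enclosing two points has them as diameter endpoints.
Centre = midpoint = (1.5, 0); r² = |(0, -1)−(3, 1)|²/4 = 13/4 = 3.25.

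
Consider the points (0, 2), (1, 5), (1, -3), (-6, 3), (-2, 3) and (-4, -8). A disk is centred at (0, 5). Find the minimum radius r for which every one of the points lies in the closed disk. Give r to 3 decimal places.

13.601

The required radius is the distance from (0, 5) to the farthest point.
Squared distances: 9, 1, 65, 40, 8, 185.
Maximum is 185, attained at (-4, -8).
r = √185 ≈ 13.601.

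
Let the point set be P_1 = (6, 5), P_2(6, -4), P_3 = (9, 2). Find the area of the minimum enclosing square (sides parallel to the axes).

The bounding box has width 3 and height 9.
An axis-aligned square enclosing the set must have side ≥ max(width, height).
So the minimum side is max(3, 9) = 9.
Area = 9² = 81.

81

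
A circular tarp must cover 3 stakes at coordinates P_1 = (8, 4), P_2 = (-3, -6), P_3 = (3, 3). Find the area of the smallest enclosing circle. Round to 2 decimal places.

Side lengths²: P_1P_2² = 221, P_1P_3² = 26, P_2P_3² = 117.
Since P_1P_2² = 221 ≥ 117 + 26 = 143, the angle opposite P_1P_2 is not acute, so the smallest enclosing circle has P_1P_2 as diameter.
Centre = midpoint of P_1P_2 = (2.5, -1), r² = 221/4 = 55.25.
Area = π·r² = π·55.25 ≈ 173.57.

173.57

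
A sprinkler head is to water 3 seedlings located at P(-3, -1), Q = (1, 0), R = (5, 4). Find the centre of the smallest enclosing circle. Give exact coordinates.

(1, 1.5)

Side lengths²: PQ² = 17, PR² = 89, QR² = 32.
Since PR² = 89 ≥ 32 + 17 = 49, the angle opposite PR is not acute, so the smallest enclosing circle has PR as diameter.
Centre = midpoint of PR = (1, 1.5), r² = 89/4 = 22.25.
Centre = (1, 1.5).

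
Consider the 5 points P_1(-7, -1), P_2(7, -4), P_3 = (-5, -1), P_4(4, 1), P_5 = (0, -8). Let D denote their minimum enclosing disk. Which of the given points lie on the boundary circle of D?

The minimum enclosing circle of a finite set is fixed by two of the points (as a diameter) or three (as a circumcircle).
The farthest pair is P_1–P_2 with squared distance 205. The circle on this segment as diameter has centre (0, -2.5) and r² = 205/4 = 51.25.
Check P_3: distance² to centre = 27.25 ≤ 51.25, so it lies inside.
All remaining points lie in this disk, and no smaller disk contains both endpoints, so this is the minimum enclosing circle.
The points at distance exactly r from the centre are P_1, P_2 — 2 points.

P_1, P_2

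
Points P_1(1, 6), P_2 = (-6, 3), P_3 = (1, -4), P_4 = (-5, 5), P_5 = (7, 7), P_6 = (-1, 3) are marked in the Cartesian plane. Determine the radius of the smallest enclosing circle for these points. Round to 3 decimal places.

The minimum enclosing circle of a finite set is fixed by two of the points (as a diameter) or three (as a circumcircle).
The minimum enclosing circle is determined by three boundary points: P_2, P_3, P_5.
Their circumcentre is (37/34, 105/34) with r² = 29045/578.
The farthest remaining point P_4 is at distance² 23537/578 ≤ 29045/578.
r = √(29045/578) ≈ 7.089.

7.089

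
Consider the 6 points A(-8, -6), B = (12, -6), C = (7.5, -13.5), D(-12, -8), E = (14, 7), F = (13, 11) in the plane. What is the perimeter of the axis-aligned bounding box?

Width = max x − min x = 14 − (-12) = 26.
Height = max y − min y = 11 − (-13.5) = 24.5.
Perimeter = 2(26 + 24.5) = 101.

101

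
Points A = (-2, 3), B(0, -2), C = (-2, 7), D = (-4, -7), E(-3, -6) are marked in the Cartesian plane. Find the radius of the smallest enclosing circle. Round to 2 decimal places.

A smallest enclosing disk is always determined by at most three of the input points on its boundary.
The farthest pair is C–D with squared distance 200. The circle on this segment as diameter has centre (-3, 0) and r² = 200/4 = 50.
Check A: distance² to centre = 10 ≤ 50, so it lies inside.
All remaining points lie in this disk, and no smaller disk contains both endpoints, so this is the minimum enclosing circle.
r = √50 ≈ 7.07.

7.07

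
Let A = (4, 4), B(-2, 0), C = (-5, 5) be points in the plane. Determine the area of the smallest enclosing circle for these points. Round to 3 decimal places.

64.549

Side lengths²: AB² = 52, AC² = 82, BC² = 34.
Since AC² = 82 < 52 + 34 = 86, the triangle is acute, so the smallest enclosing circle is the circumcircle.
Circumcentre = (-11/21, 30/7), r² = 9061/441.
Area = π·r² = π·9061/441 ≈ 64.549.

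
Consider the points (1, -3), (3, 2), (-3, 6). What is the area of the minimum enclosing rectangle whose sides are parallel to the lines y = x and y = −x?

45.5

In coordinates u = x + y, v = x − y the rectangle is axis-aligned; the map (x,y)→(u,v) scales areas by 2.
u-values: -2, 5, 3; range = 5 − (-2) = 7.
v-values: 4, 1, -9; range = 4 − (-9) = 13.
Area = (7 × 13) / 2 = 45.5.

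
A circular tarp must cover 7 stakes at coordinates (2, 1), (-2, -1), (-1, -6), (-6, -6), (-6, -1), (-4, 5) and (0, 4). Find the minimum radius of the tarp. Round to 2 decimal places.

5.84

The minimum enclosing circle of a finite set is fixed by two of the points (as a diameter) or three (as a circumcircle).
The minimum enclosing circle is determined by three boundary points: (-6, -6), (-4, 5), (0, 4).
Their circumcentre is (-153/46, -37/46) with r² = 36125/1058.
The farthest remaining point (-1, -6) is at distance² 34285/1058 ≤ 36125/1058.
r = √(36125/1058) ≈ 5.84.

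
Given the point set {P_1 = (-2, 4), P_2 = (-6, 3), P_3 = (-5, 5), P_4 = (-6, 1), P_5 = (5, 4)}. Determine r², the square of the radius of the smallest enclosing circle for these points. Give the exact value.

32.5

The minimum enclosing circle of a finite set is fixed by two of the points (as a diameter) or three (as a circumcircle).
The farthest pair is P_4–P_5 with squared distance 130. The circle on this segment as diameter has centre (-0.5, 2.5) and r² = 130/4 = 32.5.
Check P_1: distance² to centre = 4.5 ≤ 32.5, so it lies inside.
All remaining points lie in this disk, and no smaller disk contains both endpoints, so this is the minimum enclosing circle.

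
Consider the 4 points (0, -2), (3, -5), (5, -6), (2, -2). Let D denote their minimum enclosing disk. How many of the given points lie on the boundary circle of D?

2

The farthest pair is (0, -2)–(5, -6) with squared distance 41. The circle on this segment as diameter has centre (2.5, -4) and r² = 41/4 = 10.25.
Check (3, -5): distance² to centre = 1.25 ≤ 10.25, so it lies inside.
All remaining points lie in this disk, and no smaller disk contains both endpoints, so this is the minimum enclosing circle.
The points at distance exactly r from the centre are (0, -2), (5, -6) — 2 points.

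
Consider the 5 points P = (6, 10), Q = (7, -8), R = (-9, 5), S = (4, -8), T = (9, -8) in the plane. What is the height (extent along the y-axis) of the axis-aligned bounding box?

max y = 10, min y = -8, so height = 18.

18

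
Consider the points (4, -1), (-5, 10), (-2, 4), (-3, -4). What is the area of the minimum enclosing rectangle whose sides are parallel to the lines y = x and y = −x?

120

In coordinates u = x + y, v = x − y the rectangle is axis-aligned; the map (x,y)→(u,v) scales areas by 2.
u-values: 3, 5, 2, -7; range = 5 − (-7) = 12.
v-values: 5, -15, -6, 1; range = 5 − (-15) = 20.
Area = (12 × 20) / 2 = 120.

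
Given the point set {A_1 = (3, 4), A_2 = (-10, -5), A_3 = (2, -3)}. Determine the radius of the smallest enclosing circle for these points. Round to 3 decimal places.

Side lengths²: A_1A_2² = 250, A_1A_3² = 50, A_2A_3² = 148.
Since A_1A_2² = 250 ≥ 148 + 50 = 198, the angle opposite A_1A_2 is not acute, so the smallest enclosing circle has A_1A_2 as diameter.
Centre = midpoint of A_1A_2 = (-3.5, -0.5), r² = 250/4 = 62.5.
r = √(62.5) ≈ 7.906.

7.906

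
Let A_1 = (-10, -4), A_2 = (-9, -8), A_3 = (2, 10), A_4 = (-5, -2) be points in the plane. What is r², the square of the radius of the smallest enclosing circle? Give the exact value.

By Welzl's lemma the MEC is supported by two points (diametrically opposite) or three points (on a circumcircle).
The farthest pair is A_2–A_3 with squared distance 445. The circle on this segment as diameter has centre (-3.5, 1) and r² = 445/4 = 111.25.
Check A_1: distance² to centre = 67.25 ≤ 111.25, so it lies inside.
All remaining points lie in this disk, and no smaller disk contains both endpoints, so this is the minimum enclosing circle.

111.25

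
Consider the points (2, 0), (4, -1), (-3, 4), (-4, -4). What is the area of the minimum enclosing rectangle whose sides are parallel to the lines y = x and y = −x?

In coordinates u = x + y, v = x − y the rectangle is axis-aligned; the map (x,y)→(u,v) scales areas by 2.
u-values: 2, 3, 1, -8; range = 3 − (-8) = 11.
v-values: 2, 5, -7, 0; range = 5 − (-7) = 12.
Area = (11 × 12) / 2 = 66.

66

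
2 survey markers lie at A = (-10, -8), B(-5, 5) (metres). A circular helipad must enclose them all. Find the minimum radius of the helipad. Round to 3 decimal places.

6.964

The smallest circle enclosing two points has them as diameter endpoints.
Centre = midpoint = (-7.5, -1.5); r² = |AB|²/4 = 194/4 = 48.5.
r = √(48.5) ≈ 6.964.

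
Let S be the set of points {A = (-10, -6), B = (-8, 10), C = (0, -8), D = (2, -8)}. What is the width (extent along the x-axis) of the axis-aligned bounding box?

max x = 2, min x = -10, so width = 12.

12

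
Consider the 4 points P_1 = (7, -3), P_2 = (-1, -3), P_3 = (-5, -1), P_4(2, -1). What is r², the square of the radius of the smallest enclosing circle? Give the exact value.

A smallest enclosing disk is always determined by at most three of the input points on its boundary.
The farthest pair is P_1–P_3 with squared distance 148. The circle on this segment as diameter has centre (1, -2) and r² = 148/4 = 37.
Check P_2: distance² to centre = 5 ≤ 37, so it lies inside.
All remaining points lie in this disk, and no smaller disk contains both endpoints, so this is the minimum enclosing circle.

37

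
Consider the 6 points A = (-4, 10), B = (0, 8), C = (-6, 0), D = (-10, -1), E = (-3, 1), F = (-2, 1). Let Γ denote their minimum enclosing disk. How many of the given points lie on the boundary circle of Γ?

2

The minimum enclosing circle of a finite set is fixed by two of the points (as a diameter) or three (as a circumcircle).
The farthest pair is B–D with squared distance 181. The circle on this segment as diameter has centre (-5, 3.5) and r² = 181/4 = 45.25.
Check A: distance² to centre = 43.25 ≤ 45.25, so it lies inside.
All remaining points lie in this disk, and no smaller disk contains both endpoints, so this is the minimum enclosing circle.
The points at distance exactly r from the centre are B, D — 2 points.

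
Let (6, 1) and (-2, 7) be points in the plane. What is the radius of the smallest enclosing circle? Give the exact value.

The smallest circle enclosing two points has them as diameter endpoints.
Centre = midpoint = (2, 4); r² = |(6, 1)−(-2, 7)|²/4 = 100/4 = 25.
r = √25 = 5.

5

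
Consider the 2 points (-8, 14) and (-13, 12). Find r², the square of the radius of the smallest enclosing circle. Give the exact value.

The smallest circle enclosing two points has them as diameter endpoints.
Centre = midpoint = (-10.5, 13); r² = |(-8, 14)−(-13, 12)|²/4 = 29/4 = 7.25.

7.25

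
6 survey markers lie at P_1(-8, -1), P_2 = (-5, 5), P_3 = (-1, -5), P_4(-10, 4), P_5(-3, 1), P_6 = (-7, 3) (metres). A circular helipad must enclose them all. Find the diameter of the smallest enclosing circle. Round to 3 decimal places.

The minimum enclosing circle of a finite set is fixed by two of the points (as a diameter) or three (as a circumcircle).
The farthest pair is P_3–P_4 with squared distance 162. The circle on this segment as diameter has centre (-5.5, -0.5) and r² = 162/4 = 40.5.
Check P_1: distance² to centre = 6.5 ≤ 40.5, so it lies inside.
All remaining points lie in this disk, and no smaller disk contains both endpoints, so this is the minimum enclosing circle.
Diameter = 2r = 2√(40.5) ≈ 12.728.

12.728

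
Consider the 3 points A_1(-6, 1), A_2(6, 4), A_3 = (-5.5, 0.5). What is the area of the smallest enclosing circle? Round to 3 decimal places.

120.166

Side lengths²: A_1A_2² = 153, A_1A_3² = 0.5, A_2A_3² = 144.5.
Since A_1A_2² = 153 ≥ 144.5 + 0.5 = 145, the angle opposite A_1A_2 is not acute, so the smallest enclosing circle has A_1A_2 as diameter.
Centre = midpoint of A_1A_2 = (0, 2.5), r² = 153/4 = 38.25.
Area = π·r² = π·38.25 ≈ 120.166.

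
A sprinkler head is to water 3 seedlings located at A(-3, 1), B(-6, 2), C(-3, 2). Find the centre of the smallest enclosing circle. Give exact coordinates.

Side lengths²: AB² = 10, AC² = 1, BC² = 9.
Since AB² = 10 ≥ 9 + 1 = 10, the angle opposite AB is not acute, so the smallest enclosing circle has AB as diameter.
Centre = midpoint of AB = (-4.5, 1.5), r² = 10/4 = 2.5.
Centre = (-4.5, 1.5).

(-4.5, 1.5)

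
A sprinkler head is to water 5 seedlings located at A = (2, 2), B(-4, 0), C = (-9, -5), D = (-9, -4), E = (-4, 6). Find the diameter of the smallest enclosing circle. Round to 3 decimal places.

A smallest enclosing disk is always determined by at most three of the input points on its boundary.
The minimum enclosing circle is determined by three boundary points: A, C, E.
Their circumcentre is (-175/43, -26/43) with r² = 80665/1849.
The farthest remaining point D is at distance² 66260/1849 ≤ 80665/1849.
Diameter = 2r = 2√(80665/1849) ≈ 13.210.

13.210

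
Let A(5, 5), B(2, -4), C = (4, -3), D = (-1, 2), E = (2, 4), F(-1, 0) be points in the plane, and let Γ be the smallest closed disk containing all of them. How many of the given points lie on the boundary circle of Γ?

3

A smallest enclosing disk is always determined by at most three of the input points on its boundary.
The farthest pair is A–B with squared distance 90. The circle on this segment as diameter has centre (3.5, 0.5) and r² = 90/4 = 22.5.
Check C: distance² to centre = 12.5 ≤ 22.5, so it lies inside.
All remaining points lie in this disk, and no smaller disk contains both endpoints, so this is the minimum enclosing circle.
The points at distance exactly r from the centre are A, B, D — 3 points.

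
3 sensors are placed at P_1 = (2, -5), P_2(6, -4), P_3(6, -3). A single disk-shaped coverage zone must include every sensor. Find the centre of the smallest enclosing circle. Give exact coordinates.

(4, -4)

Side lengths²: P_1P_2² = 17, P_1P_3² = 20, P_2P_3² = 1.
Since P_1P_3² = 20 ≥ 17 + 1 = 18, the angle opposite P_1P_3 is not acute, so the smallest enclosing circle has P_1P_3 as diameter.
Centre = midpoint of P_1P_3 = (4, -4), r² = 20/4 = 5.
Centre = (4, -4).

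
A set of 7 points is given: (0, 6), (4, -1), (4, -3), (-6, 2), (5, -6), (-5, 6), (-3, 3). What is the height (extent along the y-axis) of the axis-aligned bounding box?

max y = 6, min y = -6, so height = 12.

12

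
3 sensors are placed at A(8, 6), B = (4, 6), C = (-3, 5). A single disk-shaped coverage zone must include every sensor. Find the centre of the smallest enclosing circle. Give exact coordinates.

(2.5, 5.5)

Side lengths²: AB² = 16, AC² = 122, BC² = 50.
Since AC² = 122 ≥ 50 + 16 = 66, the angle opposite AC is not acute, so the smallest enclosing circle has AC as diameter.
Centre = midpoint of AC = (2.5, 5.5), r² = 122/4 = 30.5.
Centre = (2.5, 5.5).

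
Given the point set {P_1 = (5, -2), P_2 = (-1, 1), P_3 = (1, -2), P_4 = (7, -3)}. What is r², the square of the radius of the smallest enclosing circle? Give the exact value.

The minimum enclosing circle of a finite set is fixed by two of the points (as a diameter) or three (as a circumcircle).
The farthest pair is P_2–P_4 with squared distance 80. The circle on this segment as diameter has centre (3, -1) and r² = 80/4 = 20.
Check P_1: distance² to centre = 5 ≤ 20, so it lies inside.
All remaining points lie in this disk, and no smaller disk contains both endpoints, so this is the minimum enclosing circle.

20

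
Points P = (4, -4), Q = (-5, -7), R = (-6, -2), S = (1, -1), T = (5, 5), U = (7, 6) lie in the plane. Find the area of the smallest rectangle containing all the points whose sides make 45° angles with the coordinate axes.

150

In coordinates u = x + y, v = x − y the rectangle is axis-aligned; the map (x,y)→(u,v) scales areas by 2.
u-values: 0, -12, -8, 0, 10, 13; range = 13 − (-12) = 25.
v-values: 8, 2, -4, 2, 0, 1; range = 8 − (-4) = 12.
Area = (25 × 12) / 2 = 150.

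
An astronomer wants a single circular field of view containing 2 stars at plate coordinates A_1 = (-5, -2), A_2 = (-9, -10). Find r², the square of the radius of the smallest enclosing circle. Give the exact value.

20

The smallest circle enclosing two points has them as diameter endpoints.
Centre = midpoint = (-7, -6); r² = |A_1A_2|²/4 = 80/4 = 20.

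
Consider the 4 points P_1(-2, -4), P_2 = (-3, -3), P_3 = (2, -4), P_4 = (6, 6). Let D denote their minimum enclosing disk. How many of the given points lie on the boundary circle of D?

The minimum enclosing circle of a finite set is fixed by two of the points (as a diameter) or three (as a circumcircle).
The farthest pair is P_1–P_4 with squared distance 164. The circle on this segment as diameter has centre (2, 1) and r² = 164/4 = 41.
Check P_2: distance² to centre = 41 ≤ 41, so it lies inside.
All remaining points lie in this disk, and no smaller disk contains both endpoints, so this is the minimum enclosing circle.
The points at distance exactly r from the centre are P_1, P_2, P_4 — 3 points.

3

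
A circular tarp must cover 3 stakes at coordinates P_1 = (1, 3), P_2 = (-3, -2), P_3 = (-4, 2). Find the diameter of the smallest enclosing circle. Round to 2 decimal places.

Side lengths²: P_1P_2² = 41, P_1P_3² = 26, P_2P_3² = 17.
Since P_1P_2² = 41 < 26 + 17 = 43, the triangle is acute, so the smallest enclosing circle is the circumcircle.
Circumcentre = (-47/42, 25/42), r² = 9061/882.
Diameter = 2r = 2√(9061/882) ≈ 6.41.

6.41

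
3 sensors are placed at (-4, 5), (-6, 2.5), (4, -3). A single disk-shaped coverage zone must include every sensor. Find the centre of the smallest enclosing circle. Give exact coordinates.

(-25/36, 11/36)

Call the three points A, B, C in the order given.
Side lengths²: AB² = 10.25, AC² = 128, BC² = 130.25.
Since BC² = 130.25 < 128 + 10.25 = 138.25, the triangle is acute, so the smallest enclosing circle is the circumcircle.
Circumcentre = (-25/36, 11/36), r² = 21361/648.
Centre = (-25/36, 11/36).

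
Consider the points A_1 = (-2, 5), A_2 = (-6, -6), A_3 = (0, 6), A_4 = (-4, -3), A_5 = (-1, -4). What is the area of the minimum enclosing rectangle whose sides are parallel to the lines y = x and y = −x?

In coordinates u = x + y, v = x − y the rectangle is axis-aligned; the map (x,y)→(u,v) scales areas by 2.
u-values: 3, -12, 6, -7, -5; range = 6 − (-12) = 18.
v-values: -7, 0, -6, -1, 3; range = 3 − (-7) = 10.
Area = (18 × 10) / 2 = 90.

90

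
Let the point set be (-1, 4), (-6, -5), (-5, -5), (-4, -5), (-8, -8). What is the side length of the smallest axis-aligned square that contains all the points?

12

The bounding box has width 7 and height 12.
An axis-aligned square enclosing the set must have side ≥ max(width, height).
So the minimum side is max(7, 12) = 12.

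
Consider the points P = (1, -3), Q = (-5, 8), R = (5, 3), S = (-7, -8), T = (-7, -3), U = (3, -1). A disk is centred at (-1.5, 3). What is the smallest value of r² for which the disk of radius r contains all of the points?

The required radius is the distance from (-1.5, 3) to the farthest point.
Squared distances: 42.25, 37.25, 42.25, 151.25, 66.25, 36.25.
Maximum is 151.25, attained at S.

151.25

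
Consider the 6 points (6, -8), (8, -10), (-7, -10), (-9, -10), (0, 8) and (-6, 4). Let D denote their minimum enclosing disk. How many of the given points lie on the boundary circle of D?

The minimum enclosing circle of a finite set is fixed by two of the points (as a diameter) or three (as a circumcircle).
The minimum enclosing circle is determined by three boundary points: (8, -10), (-9, -10), (0, 8).
Their circumcentre is (-0.5, -3) with r² = 121.25.
The farthest remaining point (-7, -10) is at distance² 91.25 ≤ 121.25.
The points at distance exactly r from the centre are (8, -10), (-9, -10), (0, 8) — 3 points.

3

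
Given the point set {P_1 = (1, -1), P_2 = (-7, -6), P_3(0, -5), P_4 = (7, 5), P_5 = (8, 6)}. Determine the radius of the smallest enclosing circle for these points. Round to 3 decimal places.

The farthest pair is P_2–P_5 with squared distance 369. The circle on this segment as diameter has centre (0.5, 0) and r² = 369/4 = 92.25.
Check P_1: distance² to centre = 1.25 ≤ 92.25, so it lies inside.
All remaining points lie in this disk, and no smaller disk contains both endpoints, so this is the minimum enclosing circle.
r = √(92.25) ≈ 9.605.

9.605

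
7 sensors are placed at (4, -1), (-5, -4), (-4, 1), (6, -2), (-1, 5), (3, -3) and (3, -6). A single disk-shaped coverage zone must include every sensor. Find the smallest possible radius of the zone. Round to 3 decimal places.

By Welzl's lemma the MEC is supported by two points (diametrically opposite) or three points (on a circumcircle).
The minimum enclosing circle is determined by three boundary points: (-5, -4), (6, -2), (-1, 5).
Their circumcentre is (3/26, -23/26) with r² = 12125/338.
The farthest remaining point (3, -6) is at distance² 11657/338 ≤ 12125/338.
r = √(12125/338) ≈ 5.989.

5.989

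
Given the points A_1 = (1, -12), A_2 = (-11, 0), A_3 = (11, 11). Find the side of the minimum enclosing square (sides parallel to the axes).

The bounding box has width 22 and height 23.
An axis-aligned square enclosing the set must have side ≥ max(width, height).
So the minimum side is max(22, 23) = 23.

23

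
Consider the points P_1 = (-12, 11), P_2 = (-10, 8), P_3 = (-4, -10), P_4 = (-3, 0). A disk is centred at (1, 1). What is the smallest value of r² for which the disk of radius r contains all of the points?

The required radius is the distance from (1, 1) to the farthest point.
Squared distances: 269, 170, 146, 17.
Maximum is 269, attained at P_1.

269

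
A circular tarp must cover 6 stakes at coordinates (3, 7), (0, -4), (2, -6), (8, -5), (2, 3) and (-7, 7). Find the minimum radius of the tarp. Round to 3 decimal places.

By Welzl's lemma the MEC is supported by two points (diametrically opposite) or three points (on a circumcircle).
The farthest pair is (8, -5)–(-7, 7) with squared distance 369. The circle on this segment as diameter has centre (0.5, 1) and r² = 369/4 = 92.25.
Check (3, 7): distance² to centre = 42.25 ≤ 92.25, so it lies inside.
All remaining points lie in this disk, and no smaller disk contains both endpoints, so this is the minimum enclosing circle.
r = √(92.25) ≈ 9.605.

9.605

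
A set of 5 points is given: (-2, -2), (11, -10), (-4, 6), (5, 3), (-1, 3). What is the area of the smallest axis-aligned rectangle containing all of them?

x ranges over [-4, 11], width 15.
y ranges over [-10, 6], height 16.
Area = 15 × 16 = 240.

240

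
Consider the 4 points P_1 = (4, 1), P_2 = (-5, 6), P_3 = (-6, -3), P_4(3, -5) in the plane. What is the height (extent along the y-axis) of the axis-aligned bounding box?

11

max y = 6, min y = -5, so height = 11.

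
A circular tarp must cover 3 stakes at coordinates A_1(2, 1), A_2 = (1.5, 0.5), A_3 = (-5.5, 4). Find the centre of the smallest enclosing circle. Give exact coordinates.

(-1.75, 2.5)

Side lengths²: A_1A_2² = 0.5, A_1A_3² = 65.25, A_2A_3² = 61.25.
Since A_1A_3² = 65.25 ≥ 61.25 + 0.5 = 61.75, the angle opposite A_1A_3 is not acute, so the smallest enclosing circle has A_1A_3 as diameter.
Centre = midpoint of A_1A_3 = (-1.75, 2.5), r² = 65.25/4 = 16.3125.
Centre = (-1.75, 2.5).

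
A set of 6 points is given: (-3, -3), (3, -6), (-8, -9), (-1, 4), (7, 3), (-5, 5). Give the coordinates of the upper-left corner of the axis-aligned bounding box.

x-range [-8, 7], y-range [-9, 5].
The upper-left corner is (-8, 5).

(-8, 5)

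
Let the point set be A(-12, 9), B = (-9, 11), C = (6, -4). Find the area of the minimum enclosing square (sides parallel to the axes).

324

The bounding box has width 18 and height 15.
An axis-aligned square enclosing the set must have side ≥ max(width, height).
So the minimum side is max(18, 15) = 18.
Area = 18² = 324.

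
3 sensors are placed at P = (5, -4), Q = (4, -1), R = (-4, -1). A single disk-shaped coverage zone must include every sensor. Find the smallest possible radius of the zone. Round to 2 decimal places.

4.74

Side lengths²: PQ² = 10, PR² = 90, QR² = 64.
Since PR² = 90 ≥ 64 + 10 = 74, the angle opposite PR is not acute, so the smallest enclosing circle has PR as diameter.
Centre = midpoint of PR = (0.5, -2.5), r² = 90/4 = 22.5.
r = √(22.5) ≈ 4.74.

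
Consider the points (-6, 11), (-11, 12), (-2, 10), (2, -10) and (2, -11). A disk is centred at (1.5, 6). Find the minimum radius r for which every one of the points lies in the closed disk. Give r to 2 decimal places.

The required radius is the distance from (1.5, 6) to the farthest point.
Squared distances: 81.25, 192.25, 28.25, 256.25, 289.25.
Maximum is 289.25, attained at (2, -11).
r = √(289.25) ≈ 17.01.

17.01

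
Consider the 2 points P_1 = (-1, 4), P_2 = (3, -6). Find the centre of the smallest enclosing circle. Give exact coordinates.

The smallest circle enclosing two points has them as diameter endpoints.
Centre = midpoint = (1, -1); r² = |P_1P_2|²/4 = 116/4 = 29.
Centre = (1, -1).

(1, -1)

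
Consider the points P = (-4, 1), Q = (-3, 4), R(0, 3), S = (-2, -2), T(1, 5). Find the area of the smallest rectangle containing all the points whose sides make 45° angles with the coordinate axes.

In coordinates u = x + y, v = x − y the rectangle is axis-aligned; the map (x,y)→(u,v) scales areas by 2.
u-values: -3, 1, 3, -4, 6; range = 6 − (-4) = 10.
v-values: -5, -7, -3, 0, -4; range = 0 − (-7) = 7.
Area = (10 × 7) / 2 = 35.

35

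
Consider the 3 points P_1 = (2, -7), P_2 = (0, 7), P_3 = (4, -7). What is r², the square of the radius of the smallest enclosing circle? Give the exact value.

Side lengths²: P_1P_2² = 200, P_1P_3² = 4, P_2P_3² = 212.
Since P_2P_3² = 212 ≥ 200 + 4 = 204, the angle opposite P_2P_3 is not acute, so the smallest enclosing circle has P_2P_3 as diameter.
Centre = midpoint of P_2P_3 = (2, 0), r² = 212/4 = 53.

53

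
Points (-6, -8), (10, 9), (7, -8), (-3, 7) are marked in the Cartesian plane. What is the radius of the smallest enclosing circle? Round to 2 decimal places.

11.67

The minimum enclosing circle of a finite set is fixed by two of the points (as a diameter) or three (as a circumcircle).
The farthest pair is (-6, -8)–(10, 9) with squared distance 545. The circle on this segment as diameter has centre (2, 0.5) and r² = 545/4 = 136.25.
Check (7, -8): distance² to centre = 97.25 ≤ 136.25, so it lies inside.
All remaining points lie in this disk, and no smaller disk contains both endpoints, so this is the minimum enclosing circle.
r = √(136.25) ≈ 11.67.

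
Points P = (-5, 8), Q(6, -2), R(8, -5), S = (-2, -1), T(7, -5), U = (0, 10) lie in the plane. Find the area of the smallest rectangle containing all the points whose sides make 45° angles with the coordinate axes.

169

In coordinates u = x + y, v = x − y the rectangle is axis-aligned; the map (x,y)→(u,v) scales areas by 2.
u-values: 3, 4, 3, -3, 2, 10; range = 10 − (-3) = 13.
v-values: -13, 8, 13, -1, 12, -10; range = 13 − (-13) = 26.
Area = (13 × 26) / 2 = 169.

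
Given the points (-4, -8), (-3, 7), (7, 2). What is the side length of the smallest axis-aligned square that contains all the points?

The bounding box has width 11 and height 15.
An axis-aligned square enclosing the set must have side ≥ max(width, height).
So the minimum side is max(11, 15) = 15.

15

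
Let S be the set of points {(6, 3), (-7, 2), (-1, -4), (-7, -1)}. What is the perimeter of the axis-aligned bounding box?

Width = max x − min x = 6 − (-7) = 13.
Height = max y − min y = 3 − (-4) = 7.
Perimeter = 2(13 + 7) = 40.

40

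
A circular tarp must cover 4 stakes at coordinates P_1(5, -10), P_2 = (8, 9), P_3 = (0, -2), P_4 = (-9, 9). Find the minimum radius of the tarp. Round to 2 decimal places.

A smallest enclosing disk is always determined by at most three of the input points on its boundary.
The minimum enclosing circle is determined by three boundary points: P_1, P_2, P_4.
Their circumcentre is (-0.5, 23/38) with r² = 103045/722.
The farthest remaining point P_3 is at distance² 5081/722 ≤ 103045/722.
r = √(103045/722) ≈ 11.95.

11.95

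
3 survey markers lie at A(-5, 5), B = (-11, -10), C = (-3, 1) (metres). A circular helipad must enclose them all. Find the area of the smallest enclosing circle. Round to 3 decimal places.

Side lengths²: AB² = 261, AC² = 20, BC² = 185.
Since AB² = 261 ≥ 185 + 20 = 205, the angle opposite AB is not acute, so the smallest enclosing circle has AB as diameter.
Centre = midpoint of AB = (-8, -2.5), r² = 261/4 = 65.25.
Area = π·r² = π·65.25 ≈ 204.989.

204.989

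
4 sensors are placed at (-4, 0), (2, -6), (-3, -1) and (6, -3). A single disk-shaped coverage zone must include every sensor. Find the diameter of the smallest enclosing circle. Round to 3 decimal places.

A smallest enclosing disk is always determined by at most three of the input points on its boundary.
The farthest pair is (-4, 0)–(6, -3) with squared distance 109. The circle on this segment as diameter has centre (1, -1.5) and r² = 109/4 = 27.25.
Check (2, -6): distance² to centre = 21.25 ≤ 27.25, so it lies inside.
All remaining points lie in this disk, and no smaller disk contains both endpoints, so this is the minimum enclosing circle.
Diameter = 2r = 2√(27.25) ≈ 10.440.

10.440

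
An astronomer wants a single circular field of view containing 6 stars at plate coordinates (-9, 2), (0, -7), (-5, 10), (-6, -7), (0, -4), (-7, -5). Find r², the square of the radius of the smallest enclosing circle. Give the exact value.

A smallest enclosing disk is always determined by at most three of the input points on its boundary.
The minimum enclosing circle is determined by three boundary points: (0, -7), (-5, 10), (-6, -7).
Their circumcentre is (-3, 23/17) with r² = 22765/289.
The farthest remaining point (-7, -5) is at distance² 16288/289 ≤ 22765/289.

22765/289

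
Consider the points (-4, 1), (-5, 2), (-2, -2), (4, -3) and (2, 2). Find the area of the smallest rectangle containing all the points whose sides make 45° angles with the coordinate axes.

56

In coordinates u = x + y, v = x − y the rectangle is axis-aligned; the map (x,y)→(u,v) scales areas by 2.
u-values: -3, -3, -4, 1, 4; range = 4 − (-4) = 8.
v-values: -5, -7, 0, 7, 0; range = 7 − (-7) = 14.
Area = (8 × 14) / 2 = 56.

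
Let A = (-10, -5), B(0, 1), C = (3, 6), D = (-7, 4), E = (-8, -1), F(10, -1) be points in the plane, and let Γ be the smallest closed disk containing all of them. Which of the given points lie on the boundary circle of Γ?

By Welzl's lemma the MEC is supported by two points (diametrically opposite) or three points (on a circumcircle).
The farthest pair is A–F with squared distance 416. The circle on this segment as diameter has centre (0, -3) and r² = 416/4 = 104.
Check B: distance² to centre = 16 ≤ 104, so it lies inside.
All remaining points lie in this disk, and no smaller disk contains both endpoints, so this is the minimum enclosing circle.
The points at distance exactly r from the centre are A, F — 2 points.

A, F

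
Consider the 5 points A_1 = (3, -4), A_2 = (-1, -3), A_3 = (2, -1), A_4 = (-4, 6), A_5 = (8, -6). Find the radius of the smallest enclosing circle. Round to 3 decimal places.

8.485

A smallest enclosing disk is always determined by at most three of the input points on its boundary.
The farthest pair is A_4–A_5 with squared distance 288. The circle on this segment as diameter has centre (2, 0) and r² = 288/4 = 72.
Check A_1: distance² to centre = 17 ≤ 72, so it lies inside.
All remaining points lie in this disk, and no smaller disk contains both endpoints, so this is the minimum enclosing circle.
r = √72 ≈ 8.485.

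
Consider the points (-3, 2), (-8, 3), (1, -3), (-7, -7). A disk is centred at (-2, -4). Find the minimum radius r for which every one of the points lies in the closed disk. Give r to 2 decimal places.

9.22

The required radius is the distance from (-2, -4) to the farthest point.
Squared distances: 37, 85, 10, 34.
Maximum is 85, attained at (-8, 3).
r = √85 ≈ 9.22.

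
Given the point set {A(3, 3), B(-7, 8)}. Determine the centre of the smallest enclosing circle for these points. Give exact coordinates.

(-2, 5.5)

The smallest circle enclosing two points has them as diameter endpoints.
Centre = midpoint = (-2, 5.5); r² = |AB|²/4 = 125/4 = 31.25.
Centre = (-2, 5.5).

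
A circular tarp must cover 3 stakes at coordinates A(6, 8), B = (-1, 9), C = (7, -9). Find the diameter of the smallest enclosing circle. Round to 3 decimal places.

Side lengths²: AB² = 50, AC² = 290, BC² = 388.
Since BC² = 388 ≥ 290 + 50 = 340, the angle opposite BC is not acute, so the smallest enclosing circle has BC as diameter.
Centre = midpoint of BC = (3, 0), r² = 388/4 = 97.
Diameter = 2r = 2√97 ≈ 19.698.

19.698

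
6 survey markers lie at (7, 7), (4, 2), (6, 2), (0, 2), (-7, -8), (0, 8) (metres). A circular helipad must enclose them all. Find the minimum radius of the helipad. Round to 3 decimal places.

A smallest enclosing disk is always determined by at most three of the input points on its boundary.
The farthest pair is (7, 7)–(-7, -8) with squared distance 421. The circle on this segment as diameter has centre (0, -0.5) and r² = 421/4 = 105.25.
Check (4, 2): distance² to centre = 22.25 ≤ 105.25, so it lies inside.
All remaining points lie in this disk, and no smaller disk contains both endpoints, so this is the minimum enclosing circle.
r = √(105.25) ≈ 10.259.

10.259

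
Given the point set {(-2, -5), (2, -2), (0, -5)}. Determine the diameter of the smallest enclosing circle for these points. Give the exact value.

5

Call the three points A, B, C in the order given.
Side lengths²: AB² = 25, AC² = 4, BC² = 13.
Since AB² = 25 ≥ 13 + 4 = 17, the angle opposite AB is not acute, so the smallest enclosing circle has AB as diameter.
Centre = midpoint of AB = (0, -3.5), r² = 25/4 = 6.25.
Diameter = 2r = 2√(6.25) = 5.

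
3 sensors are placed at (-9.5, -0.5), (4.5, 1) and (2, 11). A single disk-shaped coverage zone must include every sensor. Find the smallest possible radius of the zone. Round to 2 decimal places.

Call the three points A, B, C in the order given.
Side lengths²: AB² = 198.25, AC² = 264.5, BC² = 106.25.
Since AC² = 264.5 < 198.25 + 106.25 = 304.5, the triangle is acute, so the smallest enclosing circle is the circumcircle.
Circumcentre = (-2.95, 4.45), r² = 67.405.
r = √(67.405) ≈ 8.21.

8.21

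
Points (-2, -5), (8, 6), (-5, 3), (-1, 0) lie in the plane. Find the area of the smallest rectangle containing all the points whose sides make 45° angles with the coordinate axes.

In coordinates u = x + y, v = x − y the rectangle is axis-aligned; the map (x,y)→(u,v) scales areas by 2.
u-values: -7, 14, -2, -1; range = 14 − (-7) = 21.
v-values: 3, 2, -8, -1; range = 3 − (-8) = 11.
Area = (21 × 11) / 2 = 115.5.

115.5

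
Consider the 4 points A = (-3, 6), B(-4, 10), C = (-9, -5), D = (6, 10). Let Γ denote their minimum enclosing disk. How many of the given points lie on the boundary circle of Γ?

2

A smallest enclosing disk is always determined by at most three of the input points on its boundary.
The farthest pair is C–D with squared distance 450. The circle on this segment as diameter has centre (-1.5, 2.5) and r² = 450/4 = 112.5.
Check A: distance² to centre = 14.5 ≤ 112.5, so it lies inside.
All remaining points lie in this disk, and no smaller disk contains both endpoints, so this is the minimum enclosing circle.
The points at distance exactly r from the centre are C, D — 2 points.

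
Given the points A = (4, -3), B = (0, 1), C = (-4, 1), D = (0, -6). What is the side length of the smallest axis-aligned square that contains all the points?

The bounding box has width 8 and height 7.
An axis-aligned square enclosing the set must have side ≥ max(width, height).
So the minimum side is max(8, 7) = 8.

8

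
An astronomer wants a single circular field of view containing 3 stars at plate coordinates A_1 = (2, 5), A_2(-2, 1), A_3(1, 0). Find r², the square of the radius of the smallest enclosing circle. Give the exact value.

Side lengths²: A_1A_2² = 32, A_1A_3² = 26, A_2A_3² = 10.
Since A_1A_2² = 32 < 26 + 10 = 36, the triangle is acute, so the smallest enclosing circle is the circumcircle.
Circumcentre = (0.25, 2.75), r² = 8.125.

8.125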